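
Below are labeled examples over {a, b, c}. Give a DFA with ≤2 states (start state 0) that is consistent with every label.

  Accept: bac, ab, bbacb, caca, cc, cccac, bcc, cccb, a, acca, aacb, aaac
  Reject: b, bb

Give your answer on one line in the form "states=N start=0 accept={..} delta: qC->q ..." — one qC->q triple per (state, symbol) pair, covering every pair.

states=2 start=0 accept={1} delta: 0a->1 0b->0 0c->1 1a->1 1b->1 1c->1

State merging on the prefix tree: take the shortest (then alphabetical) example prefix whose next move is undefined and point that move at state 0, else 1, else 2, ...; a target is out if some Accept/Reject pair would then sit in one state with the same input left (inseparable). If every existing state is out, open a new one.
a: 0a undefined. 0a->0: no, ab/b meet in 0 with "b" left. Open state 1: 0a->1.
b: 0b undefined. 0b->0: ok.
c: 0c undefined. 0c->0: no, cc/b meet in 0. 0c->1: ok.
aa: 1a undefined. 1a->0: no, caca/b meet in 0. 1a->1: ok.
ab: 1b undefined. 1b->0: no, ab/b meet in 0. 1b->1: ok.
ac: 1c undefined. 1c->0: no, bac/b meet in 0. 1c->1: ok.
All examples now run through 2 states with every (state, symbol) defined. Accept strings end in {1}, Reject strings end in {0}; accept={1}.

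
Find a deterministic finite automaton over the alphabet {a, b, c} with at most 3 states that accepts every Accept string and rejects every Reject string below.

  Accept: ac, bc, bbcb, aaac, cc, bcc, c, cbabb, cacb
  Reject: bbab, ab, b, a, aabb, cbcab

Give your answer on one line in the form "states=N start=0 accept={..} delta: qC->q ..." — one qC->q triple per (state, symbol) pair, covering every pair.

Grow the machine one transition at a time. Run the examples from 0; the earliest place one falls off (shortest prefix, ties alphabetical) gets sent to the lowest-numbered state that keeps every Accept/Reject pair distinguishable — a pair clashes when both reach the same state with identical unread suffix — and to a fresh state only if none does.
a: 0a undefined. 0a->0: ok.
b: 0b undefined. 0b->0: ok.
c: 0c undefined. 0c->0: no, ac/bbab meet in 0. Open state 1: 0c->1.
ca: 1a undefined. 1a->0: ok.
cb: 1b undefined. 1b->0: no, bbcb/bbab meet in 0. 1b->1: no, cbabb/bbab meet in 0. Open state 2: 1b->2.
cc: 1c undefined. 1c->0: no, cc/bbab meet in 0. 1c->1: ok.
cba: 2a undefined. 2a->0: no, cbabb/bbab meet in 0. 2a->1: ok.
cbc: 2c undefined. 2c->0: ok.
cbabb: 2b undefined. 2b->0: no, cbabb/bbab meet in 0. 2b->1: ok.
All examples now run through 3 states with every (state, symbol) defined. Accept strings end in {1,2}, Reject strings end in {0}; accept={1,2}.

states=3 start=0 accept={1,2} delta: 0a->0 0b->0 0c->1 1a->0 1b->2 1c->1 2a->1 2b->1 2c->0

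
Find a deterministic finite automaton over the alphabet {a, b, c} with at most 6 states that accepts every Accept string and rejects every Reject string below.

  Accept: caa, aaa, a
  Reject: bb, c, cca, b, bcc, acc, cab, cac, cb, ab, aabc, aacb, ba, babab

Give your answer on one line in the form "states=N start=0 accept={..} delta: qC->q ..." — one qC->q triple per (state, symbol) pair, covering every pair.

Grow the machine one transition at a time. Run the examples from 0; the earliest place one falls off (shortest prefix, ties alphabetical) gets sent to the lowest-numbered state that keeps every Accept/Reject pair distinguishable — a pair clashes when both reach the same state with identical unread suffix — and to a fresh state only if none does.
a: 0a undefined. 0a->0: ok.
b: 0b undefined. 0b->0: no, aaa/bb meet in 0. Open state 1: 0b->1.
c: 0c undefined. 0c->0: no, caa/c meet in 0. 0c->1: ok.
ba: 1a undefined. 1a->0: no, caa/ba meet in 0. 1a->1: no, caa/c meet in 1. Open state 2: 1a->2.
bb: 1b undefined. 1b->0: no, aaa/bb meet in 0. 1b->1: ok.
bc: 1c undefined. 1c->0: no, aaa/cca meet in 0. 1c->1: ok.
bab: 2b undefined. 2b->0: no, aaa/cab meet in 0. 2b->1: ok.
caa: 2a undefined. 2a->0: ok.
cac: 2c undefined. 2c->0: no, caa/cac meet in 0. 2c->1: ok.
All examples now run through 3 states with every (state, symbol) defined. Accept strings end in {0}, Reject strings end in {1,2}; accept={0}.

states=3 start=0 accept={0} delta: 0a->0 0b->1 0c->1 1a->2 1b->1 1c->1 2a->0 2b->1 2c->1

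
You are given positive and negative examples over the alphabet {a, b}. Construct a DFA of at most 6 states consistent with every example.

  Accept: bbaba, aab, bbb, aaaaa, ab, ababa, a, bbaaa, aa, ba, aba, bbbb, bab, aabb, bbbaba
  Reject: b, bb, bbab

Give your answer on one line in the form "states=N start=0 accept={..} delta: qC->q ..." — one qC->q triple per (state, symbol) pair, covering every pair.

Fold the examples into a partial DFA from state 0: repeatedly fix the first undefined (state, symbol) met by the shortest-then-alphabetical prefix, trying targets in increasing order and rejecting any under which an Accept and a Reject string meet in one state with the same remainder; add a state when all current targets are rejected. Accepting states are where Accept strings end.
a: 0a undefined. 0a->0: no, aab/b meet in 0 with "b" left. Open state 1: 0a->1.
b: 0b undefined. 0b->0: no, bbb/b meet in 0. 0b->1: no, ab/bb meet in 1 with "b" left. Open state 2: 0b->2.
aa: 1a undefined. 1a->0: no, aab/b meet in 2. 1a->1: ok.
ab: 1b undefined. 1b->0: no, aabb/b meet in 2. 1b->1: ok.
ba: 2a undefined. 2a->0: no, bab/b meet in 2. 2a->1: ok.
bb: 2b undefined. 2b->0: no, bbaba/bbab meet in 1. 2b->1: no, bbaba/bb meet in 1. 2b->2: no, bbaba/bbab meet in 1. Open state 3: 2b->3.
bba: 3a undefined. 3a->0: ok.
bbb: 3b undefined. 3b->0: no, bbbb/b meet in 2. 3b->1: ok.
All examples now run through 4 states with every (state, symbol) defined. Accept strings end in {1}, Reject strings end in {2,3}; accept={1}.

states=4 start=0 accept={1} delta: 0a->1 0b->2 1a->1 1b->1 2a->1 2b->3 3a->0 3b->1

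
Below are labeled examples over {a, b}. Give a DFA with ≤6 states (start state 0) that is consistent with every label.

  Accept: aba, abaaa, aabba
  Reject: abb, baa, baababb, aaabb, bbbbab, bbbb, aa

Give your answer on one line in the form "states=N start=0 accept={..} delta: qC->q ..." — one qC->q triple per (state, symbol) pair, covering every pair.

states=3 start=0 accept={2} delta: 0a->0 0b->1 1a->2 1b->1 2a->1 2b->0

Grow the machine one transition at a time. Run the examples from 0; the earliest place one falls off (shortest prefix, ties alphabetical) gets sent to the lowest-numbered state that keeps every Accept/Reject pair distinguishable — a pair clashes when both reach the same state with identical unread suffix — and to a fresh state only if none does.
a: 0a undefined. 0a->0: ok.
b: 0b undefined. 0b->0: no, aba/abb meet in 0. Open state 1: 0b->1.
ba: 1a undefined. 1a->0: no, aba/baa meet in 0. 1a->1: no, aba/baa meet in 1. Open state 2: 1a->2.
bb: 1b undefined. 1b->0: no, aabba/abb meet in 0. 1b->1: ok.
baa: 2a undefined. 2a->0: no, abaaa/baa meet in 0. 2a->1: ok.
baabab: 2b undefined. 2b->0: ok.
All examples now run through 3 states with every (state, symbol) defined. Accept strings end in {2}, Reject strings end in {0,1}; accept={2}.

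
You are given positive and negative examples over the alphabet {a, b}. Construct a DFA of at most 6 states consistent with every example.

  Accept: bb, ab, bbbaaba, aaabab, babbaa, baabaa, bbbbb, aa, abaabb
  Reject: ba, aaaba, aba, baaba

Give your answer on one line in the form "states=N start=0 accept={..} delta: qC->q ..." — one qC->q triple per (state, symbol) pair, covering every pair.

Grow the machine one transition at a time. Run the examples from 0; the earliest place one falls off (shortest prefix, ties alphabetical) gets sent to the lowest-numbered state that keeps every Accept/Reject pair distinguishable — a pair clashes when both reach the same state with identical unread suffix — and to a fresh state only if none does.
a: 0a undefined. 0a->0: ok.
b: 0b undefined. 0b->0: no, bb/ba meet in 0. Open state 1: 0b->1.
ba: 1a undefined. 1a->0: no, baabaa/ba meet in 0. 1a->1: no, ab/ba meet in 1. Open state 2: 1a->2.
bb: 1b undefined. 1b->0: no, bbbaaba/baaba meet in 2 with "aba" left. 1b->1: no, bbbaaba/baaba meet in 2 with "aba" left. 1b->2: no, bb/ba meet in 2. Open state 3: 1b->3.
baa: 2a undefined. 2a->0: ok.
bab: 2b undefined. 2b->0: ok.
bbb: 3b undefined. 3b->0: no, bbbaaba/ba meet in 2. 3b->1: no, bbbaaba/ba meet in 2. 3b->2: no, bbbaaba/ba meet in 2. 3b->3: ok.
bbba: 3a undefined. 3a->0: no, bbbaaba/ba meet in 2. 3a->1: ok.
All examples now run through 4 states with every (state, symbol) defined. Accept strings end in {0,1,3}, Reject strings end in {2}; accept={0,1,3}.

states=4 start=0 accept={0,1,3} delta: 0a->0 0b->1 1a->2 1b->3 2a->0 2b->0 3a->1 3b->3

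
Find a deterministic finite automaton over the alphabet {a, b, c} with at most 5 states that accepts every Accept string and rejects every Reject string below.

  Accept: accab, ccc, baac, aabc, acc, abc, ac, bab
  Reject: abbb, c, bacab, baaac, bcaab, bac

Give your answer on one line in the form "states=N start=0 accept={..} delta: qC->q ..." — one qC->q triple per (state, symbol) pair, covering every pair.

states=4 start=0 accept={2,3} delta: 0a->1 0b->1 0c->1 1a->2 1b->1 1c->3 2a->3 2b->3 2c->0 3a->0 3b->2 3c->2

Fold the examples into a partial DFA from state 0: repeatedly fix the first undefined (state, symbol) met by the shortest-then-alphabetical prefix, trying targets in increasing order and rejecting any under which an Accept and a Reject string meet in one state with the same remainder; add a state when all current targets are rejected. Accepting states are where Accept strings end.
a: 0a undefined. 0a->0: no, ac/c meet in 0 with "c" left. Open state 1: 0a->1.
b: 0b undefined. 0b->0: no, ac/bac meet in 1 with "c" left. 0b->1: ok.
c: 0c undefined. 0c->0: no, ccc/c meet in 0. 0c->1: ok.
aa: 1a undefined. 1a->0: no, bab/c meet in 1. 1a->1: no, baac/baaac meet in 1 with "c" left. Open state 2: 1a->2.
ab: 1b undefined. 1b->0: no, abc/c meet in 1. 1b->1: ok.
ac: 1c undefined. 1c->0: no, accab/bcaab meet in 2 with "b" left. 1c->1: no, ccc/abbb meet in 1. 1c->2: no, accab/bacab meet in 2 with "cab" left. Open state 3: 1c->3.
aab: 2b undefined. 2b->0: no, aabc/abbb meet in 1. 2b->1: no, bab/abbb meet in 1. 2b->2: no, aabc/bac meet in 2 with "c" left. 2b->3: ok.
acc: 3c undefined. 3c->0: no, accab/abbb meet in 1. 3c->1: no, ccc/abbb meet in 1. 3c->2: ok.
baa: 2a undefined. 2a->0: no, accab/abbb meet in 1. 2a->1: no, accab/abbb meet in 1. 2a->2: no, baac/baaac meet in 2 with "c" left. 2a->3: ok.
bac: 2c undefined. 2c->0: ok.
bca: 3a undefined. 3a->0: ok.
accab: 3b undefined. 3b->0: no, accab/bac meet in 0. 3b->1: no, accab/abbb meet in 1. 3b->2: ok.
All examples now run through 4 states with every (state, symbol) defined. Accept strings end in {2,3}, Reject strings end in {0,1}; accept={2,3}.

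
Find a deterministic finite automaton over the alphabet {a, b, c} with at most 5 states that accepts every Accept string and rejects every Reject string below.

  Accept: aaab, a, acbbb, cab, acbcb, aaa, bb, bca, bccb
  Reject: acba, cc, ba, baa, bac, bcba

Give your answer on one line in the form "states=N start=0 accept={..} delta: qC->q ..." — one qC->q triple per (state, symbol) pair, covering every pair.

Grow the machine one transition at a time. Run the examples from 0; the earliest place one falls off (shortest prefix, ties alphabetical) gets sent to the lowest-numbered state that keeps every Accept/Reject pair distinguishable — a pair clashes when both reach the same state with identical unread suffix — and to a fresh state only if none does.
a: 0a undefined. 0a->0: ok.
b: 0b undefined. 0b->0: no, aaab/ba meet in 0. Open state 1: 0b->1.
c: 0c undefined. 0c->0: no, a/cc meet in 0. 0c->1: ok.
ba: 1a undefined. 1a->0: no, aaab/bac meet in 1. 1a->1: no, aaab/ba meet in 1. Open state 2: 1a->2.
bb: 1b undefined. 1b->0: no, a/acba meet in 0. 1b->1: ok.
bc: 1c undefined. 1c->0: no, a/cc meet in 0. 1c->1: no, aaab/cc meet in 1. 1c->2: no, bca/baa meet in 2 with "a" left. Open state 3: 1c->3.
baa: 2a undefined. 2a->0: no, a/baa meet in 0. 2a->1: no, aaab/baa meet in 1. 2a->2: ok.
bac: 2c undefined. 2c->0: no, a/bac meet in 0. 2c->1: no, aaab/bac meet in 1. 2c->2: ok.
bca: 3a undefined. 3a->0: ok.
bcb: 3b undefined. 3b->0: no, a/bcba meet in 0. 3b->1: ok.
bcc: 3c undefined. 3c->0: ok.
cab: 2b undefined. 2b->0: ok.
All examples now run through 4 states with every (state, symbol) defined. Accept strings end in {0,1}, Reject strings end in {2,3}; accept={0,1}.

states=4 start=0 accept={0,1} delta: 0a->0 0b->1 0c->1 1a->2 1b->1 1c->3 2a->2 2b->0 2c->2 3a->0 3b->1 3c->0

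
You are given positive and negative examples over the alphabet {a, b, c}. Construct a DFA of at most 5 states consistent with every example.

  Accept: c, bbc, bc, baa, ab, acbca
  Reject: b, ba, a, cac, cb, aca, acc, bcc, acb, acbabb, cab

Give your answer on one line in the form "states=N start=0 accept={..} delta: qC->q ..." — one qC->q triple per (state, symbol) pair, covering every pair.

Fold the examples into a partial DFA from state 0: repeatedly fix the first undefined (state, symbol) met by the shortest-then-alphabetical prefix, trying targets in increasing order and rejecting any under which an Accept and a Reject string meet in one state with the same remainder; add a state when all current targets are rejected. Accepting states are where Accept strings end.
a: 0a undefined. 0a->0: no, ab/b meet in 0 with "b" left. Open state 1: 0a->1.
b: 0b undefined. 0b->0: ok.
c: 0c undefined. 0c->0: no, c/b meet in 0. 0c->1: no, c/ba meet in 1. Open state 2: 0c->2.
ab: 1b undefined. 1b->0: no, ab/b meet in 0. 1b->1: no, ab/ba meet in 1. 1b->2: ok.
ac: 1c undefined. 1c->0: no, c/acc meet in 2. 1c->1: no, c/acb meet in 2. 1c->2: ok.
ca: 2a undefined. 2a->0: no, c/cac meet in 2. 2a->1: no, c/cac meet in 2. 2a->2: no, c/aca meet in 2. Open state 3: 2a->3.
cb: 2b undefined. 2b->0: no, acbca/aca meet in 3. 2b->1: no, acbca/aca meet in 3. 2b->2: no, c/cb meet in 2. 2b->3: ok.
acc: 2c undefined. 2c->0: ok.
baa: 1a undefined. 1a->0: no, baa/b meet in 0. 1a->1: no, baa/ba meet in 1. 1a->2: ok.
cab: 3b undefined. 3b->0: ok.
cac: 3c undefined. 3c->0: no, acbca/ba meet in 1. 3c->1: ok.
acba: 3a undefined. 3a->0: ok.
All examples now run through 4 states with every (state, symbol) defined. Accept strings end in {2}, Reject strings end in {0,1,3}; accept={2}.

states=4 start=0 accept={2} delta: 0a->1 0b->0 0c->2 1a->2 1b->2 1c->2 2a->3 2b->3 2c->0 3a->0 3b->0 3c->1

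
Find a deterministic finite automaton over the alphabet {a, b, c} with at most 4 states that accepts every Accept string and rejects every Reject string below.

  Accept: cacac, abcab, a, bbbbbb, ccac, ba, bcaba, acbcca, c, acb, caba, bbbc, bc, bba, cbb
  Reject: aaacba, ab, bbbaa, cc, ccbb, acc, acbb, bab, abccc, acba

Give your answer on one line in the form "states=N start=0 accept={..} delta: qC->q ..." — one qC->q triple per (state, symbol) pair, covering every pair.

states=4 start=0 accept={0,1} delta: 0a->1 0b->0 0c->1 1a->2 1b->2 1c->3 2a->1 2b->0 2c->1 3a->0 3b->1 3c->2

State merging on the prefix tree: take the shortest (then alphabetical) example prefix whose next move is undefined and point that move at state 0, else 1, else 2, ...; a target is out if some Accept/Reject pair would then sit in one state with the same input left (inseparable). If every existing state is out, open a new one.
a: 0a undefined. 0a->0: no, cbb/acbb meet in 0 with "cbb" left. Open state 1: 0a->1.
b: 0b undefined. 0b->0: ok.
c: 0c undefined. 0c->0: no, bbbbbb/cc meet in 0. 0c->1: ok.
aa: 1a undefined. 1a->0: no, bbbbbb/bbbaa meet in 0. 1a->1: no, a/bbbaa meet in 1. Open state 2: 1a->2.
ab: 1b undefined. 1b->0: no, bbbbbb/ab meet in 0. 1b->1: no, a/ab meet in 1. 1b->2: ok.
ac: 1c undefined. 1c->0: no, a/acc meet in 1. 1c->1: no, a/cc meet in 1. 1c->2: no, bcaba/acba meet in 2 with "ba" left. Open state 3: 1c->3.
aaa: 2a undefined. 2a->0: no, bbbbbb/aaacba meet in 0. 2a->1: ok.
abc: 2c undefined. 2c->0: no, cacac/cc meet in 3. 2c->1: ok.
acb: 3b undefined. 3b->0: no, cacac/aaacba meet in 1. 3b->1: ok.
acc: 3c undefined. 3c->0: no, bbbbbb/acc meet in 0. 3c->1: no, cacac/acc meet in 1. 3c->2: ok.
cab: 2b undefined. 2b->0: ok.
cca: 3a undefined. 3a->0: ok.
All examples now run through 4 states with every (state, symbol) defined. Accept strings end in {0,1}, Reject strings end in {2,3}; accept={0,1}.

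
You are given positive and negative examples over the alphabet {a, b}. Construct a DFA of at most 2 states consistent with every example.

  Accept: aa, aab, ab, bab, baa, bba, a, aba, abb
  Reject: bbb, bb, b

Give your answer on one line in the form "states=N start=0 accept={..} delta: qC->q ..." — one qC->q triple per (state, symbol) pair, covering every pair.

Fold the examples into a partial DFA from state 0: repeatedly fix the first undefined (state, symbol) met by the shortest-then-alphabetical prefix, trying targets in increasing order and rejecting any under which an Accept and a Reject string meet in one state with the same remainder; add a state when all current targets are rejected. Accepting states are where Accept strings end.
a: 0a undefined. 0a->0: no, aab/b meet in 0 with "b" left. Open state 1: 0a->1.
b: 0b undefined. 0b->0: ok.
aa: 1a undefined. 1a->0: no, aa/bbb meet in 0. 1a->1: ok.
ab: 1b undefined. 1b->0: no, aab/bbb meet in 0. 1b->1: ok.
All examples now run through 2 states with every (state, symbol) defined. Accept strings end in {1}, Reject strings end in {0}; accept={1}.

states=2 start=0 accept={1} delta: 0a->1 0b->0 1a->1 1b->1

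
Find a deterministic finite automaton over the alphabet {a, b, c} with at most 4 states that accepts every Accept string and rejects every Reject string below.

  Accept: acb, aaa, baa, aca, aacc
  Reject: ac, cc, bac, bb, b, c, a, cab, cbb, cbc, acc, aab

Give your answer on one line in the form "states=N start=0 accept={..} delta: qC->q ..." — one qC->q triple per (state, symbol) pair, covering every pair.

states=4 start=0 accept={2} delta: 0a->1 0b->0 0c->0 1a->2 1b->0 1c->3 2a->2 2b->0 2c->2 3a->2 3b->2 3c->0

State merging on the prefix tree: take the shortest (then alphabetical) example prefix whose next move is undefined and point that move at state 0, else 1, else 2, ...; a target is out if some Accept/Reject pair would then sit in one state with the same input left (inseparable). If every existing state is out, open a new one.
a: 0a undefined. 0a->0: no, aaa/a meet in 0. Open state 1: 0a->1.
b: 0b undefined. 0b->0: ok.
c: 0c undefined. 0c->0: ok.
aa: 1a undefined. 1a->0: no, aaa/a meet in 1. 1a->1: no, aaa/a meet in 1. Open state 2: 1a->2.
ac: 1c undefined. 1c->0: no, acb/ac meet in 0. 1c->1: no, acb/cab meet in 1 with "b" left. 1c->2: no, acb/aab meet in 2 with "b" left. Open state 3: 1c->3.
aaa: 2a undefined. 2a->0: no, aaa/cc meet in 0. 2a->1: no, aaa/a meet in 1. 2a->2: ok.
aab: 2b undefined. 2b->0: ok.
aac: 2c undefined. 2c->0: no, aacc/cc meet in 0. 2c->1: no, aacc/ac meet in 3. 2c->2: ok.
aca: 3a undefined. 3a->0: no, aca/cc meet in 0. 3a->1: no, aca/a meet in 1. 3a->2: ok.
acb: 3b undefined. 3b->0: no, acb/cc meet in 0. 3b->1: no, acb/a meet in 1. 3b->2: ok.
acc: 3c undefined. 3c->0: ok.
cab: 1b undefined. 1b->0: ok.
All examples now run through 4 states with every (state, symbol) defined. Accept strings end in {2}, Reject strings end in {0,1,3}; accept={2}.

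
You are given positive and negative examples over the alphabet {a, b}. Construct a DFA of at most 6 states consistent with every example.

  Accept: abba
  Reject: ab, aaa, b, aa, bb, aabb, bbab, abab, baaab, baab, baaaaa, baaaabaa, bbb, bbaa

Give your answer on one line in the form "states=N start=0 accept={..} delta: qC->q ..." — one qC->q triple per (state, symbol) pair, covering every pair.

states=4 start=0 accept={3} delta: 0a->0 0b->1 1a->0 1b->2 2a->3 2b->0 3a->0 3b->0

Grow the machine one transition at a time. Run the examples from 0; the earliest place one falls off (shortest prefix, ties alphabetical) gets sent to the lowest-numbered state that keeps every Accept/Reject pair distinguishable — a pair clashes when both reach the same state with identical unread suffix — and to a fresh state only if none does.
a: 0a undefined. 0a->0: ok.
b: 0b undefined. 0b->0: no, abba/ab meet in 0. Open state 1: 0b->1.
ba: 1a undefined. 1a->0: ok.
bb: 1b undefined. 1b->0: no, abba/aaa meet in 0. 1b->1: no, abba/aaa meet in 0. Open state 2: 1b->2.
bba: 2a undefined. 2a->0: no, abba/aaa meet in 0. 2a->1: no, abba/ab meet in 1. 2a->2: no, abba/bb meet in 2. Open state 3: 2a->3.
bbb: 2b undefined. 2b->0: ok.
bbaa: 3a undefined. 3a->0: ok.
bbab: 3b undefined. 3b->0: ok.
All examples now run through 4 states with every (state, symbol) defined. Accept strings end in {3}, Reject strings end in {0,1,2}; accept={3}.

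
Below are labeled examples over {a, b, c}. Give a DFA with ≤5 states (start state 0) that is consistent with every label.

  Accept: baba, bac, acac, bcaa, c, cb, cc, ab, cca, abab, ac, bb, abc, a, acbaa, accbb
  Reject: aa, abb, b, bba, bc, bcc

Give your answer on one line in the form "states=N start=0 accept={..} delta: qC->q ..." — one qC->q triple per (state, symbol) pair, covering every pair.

states=5 start=0 accept={1,3} delta: 0a->1 0b->2 0c->1 1a->0 1b->3 1c->3 2a->1 2b->1 2c->4 3a->1 3b->4 3c->3 4a->0 4b->1 4c->0

Fold the examples into a partial DFA from state 0: repeatedly fix the first undefined (state, symbol) met by the shortest-then-alphabetical prefix, trying targets in increasing order and rejecting any under which an Accept and a Reject string meet in one state with the same remainder; add a state when all current targets are rejected. Accepting states are where Accept strings end.
a: 0a undefined. 0a->0: no, ab/b meet in 0 with "b" left. Open state 1: 0a->1.
b: 0b undefined. 0b->0: no, c/bc meet in 0 with "c" left. 0b->1: no, ac/bc meet in 1 with "c" left. Open state 2: 0b->2.
c: 0c undefined. 0c->0: no, cb/b meet in 2. 0c->1: ok.
aa: 1a undefined. 1a->0: ok.
ab: 1b undefined. 1b->0: no, cb/aa meet in 0. 1b->1: no, c/abb meet in 1. 1b->2: no, cb/b meet in 2. Open state 3: 1b->3.
ac: 1c undefined. 1c->0: no, acac/aa meet in 0. 1c->1: no, cca/aa meet in 0. 1c->2: no, cc/b meet in 2. 1c->3: ok.
ba: 2a undefined. 2a->0: no, baba/aa meet in 0. 2a->1: ok.
bb: 2b undefined. 2b->0: no, c/bba meet in 1. 2b->1: ok.
bc: 2c undefined. 2c->0: no, bcaa/aa meet in 0. 2c->1: no, bac/bcc meet in 3. 2c->2: no, bcaa/aa meet in 0. 2c->3: no, bac/bc meet in 3. Open state 4: 2c->4.
aba: 3a undefined. 3a->0: no, baba/aa meet in 0. 3a->1: ok.
abb: 3b undefined. 3b->0: no, acbaa/aa meet in 0. 3b->1: no, baba/abb meet in 1. 3b->2: no, acbaa/aa meet in 0. 3b->3: no, bac/abb meet in 3. 3b->4: ok.
abc: 3c undefined. 3c->0: no, abc/aa meet in 0. 3c->1: no, accbb/abb meet in 4. 3c->2: no, abc/b meet in 2. 3c->3: ok.
bca: 4a undefined. 4a->0: ok.
bcc: 4c undefined. 4c->0: ok.
accbb: 4b undefined. 4b->0: no, accbb/aa meet in 0. 4b->1: ok.
All examples now run through 5 states with every (state, symbol) defined. Accept strings end in {1,3}, Reject strings end in {0,2,4}; accept={1,3}.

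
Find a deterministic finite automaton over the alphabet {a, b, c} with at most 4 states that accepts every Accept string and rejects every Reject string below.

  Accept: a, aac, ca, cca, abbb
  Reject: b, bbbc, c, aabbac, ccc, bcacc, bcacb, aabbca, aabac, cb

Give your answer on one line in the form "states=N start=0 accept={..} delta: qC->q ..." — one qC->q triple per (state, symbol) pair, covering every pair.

states=4 start=0 accept={1,2} delta: 0a->1 0b->0 0c->0 1a->1 1b->2 1c->2 2a->0 2b->3 2c->0 3a->0 3b->1 3c->2

Fold the examples into a partial DFA from state 0: repeatedly fix the first undefined (state, symbol) met by the shortest-then-alphabetical prefix, trying targets in increasing order and rejecting any under which an Accept and a Reject string meet in one state with the same remainder; add a state when all current targets are rejected. Accepting states are where Accept strings end.
a: 0a undefined. 0a->0: no, aac/c meet in 0 with "c" left. Open state 1: 0a->1.
b: 0b undefined. 0b->0: ok.
c: 0c undefined. 0c->0: ok.
aa: 1a undefined. 1a->0: no, a/aabbca meet in 1. 1a->1: ok.
ab: 1b undefined. 1b->0: no, a/aabbca meet in 1. 1b->1: no, aac/aabbac meet in 1 with "c" left. Open state 2: 1b->2.
aac: 1c undefined. 1c->0: no, aac/b meet in 0. 1c->1: no, a/bcacc meet in 1. 1c->2: ok.
abb: 2b undefined. 2b->0: no, a/aabbca meet in 1. 2b->1: no, a/bcacb meet in 1. 2b->2: no, aac/bcacb meet in 2. Open state 3: 2b->3.
aaba: 2a undefined. 2a->0: ok.
abbb: 3b undefined. 3b->0: no, abbb/b meet in 0. 3b->1: ok.
aabba: 3a undefined. 3a->0: ok.
aabbc: 3c undefined. 3c->0: no, a/aabbca meet in 1. 3c->1: no, a/aabbca meet in 1. 3c->2: ok.
bcacc: 2c undefined. 2c->0: ok.
All examples now run through 4 states with every (state, symbol) defined. Accept strings end in {1,2}, Reject strings end in {0,3}; accept={1,2}.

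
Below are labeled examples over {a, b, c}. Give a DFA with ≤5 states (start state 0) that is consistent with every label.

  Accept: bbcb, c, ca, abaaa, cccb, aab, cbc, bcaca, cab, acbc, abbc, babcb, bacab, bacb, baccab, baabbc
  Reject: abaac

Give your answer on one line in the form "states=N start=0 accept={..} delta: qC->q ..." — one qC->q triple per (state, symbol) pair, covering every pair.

states=4 start=0 accept={0,1,2} delta: 0a->0 0b->1 0c->0 1a->2 1b->0 1c->0 2a->2 2b->0 2c->3 3a->0 3b->0 3c->0

Fold the examples into a partial DFA from state 0: repeatedly fix the first undefined (state, symbol) met by the shortest-then-alphabetical prefix, trying targets in increasing order and rejecting any under which an Accept and a Reject string meet in one state with the same remainder; add a state when all current targets are rejected. Accepting states are where Accept strings end.
a: 0a undefined. 0a->0: ok.
b: 0b undefined. 0b->0: no, c/abaac meet in 0 with "c" left. Open state 1: 0b->1.
c: 0c undefined. 0c->0: ok.
ba: 1a undefined. 1a->0: no, c/abaac meet in 0. 1a->1: no, cbc/abaac meet in 1 with "c" left. Open state 2: 1a->2.
bb: 1b undefined. 1b->0: ok.
bc: 1c undefined. 1c->0: ok.
baa: 2a undefined. 2a->0: no, c/abaac meet in 0. 2a->1: no, c/abaac meet in 0. 2a->2: ok.
bab: 2b undefined. 2b->0: ok.
bac: 2c undefined. 2c->0: no, c/abaac meet in 0. 2c->1: no, bbcb/abaac meet in 1. 2c->2: no, abaaa/abaac meet in 2. Open state 3: 2c->3.
baca: 3a undefined. 3a->0: ok.
bacb: 3b undefined. 3b->0: ok.
bacc: 3c undefined. 3c->0: ok.
All examples now run through 4 states with every (state, symbol) defined. Accept strings end in {0,1,2}, Reject strings end in {3}; accept={0,1,2}.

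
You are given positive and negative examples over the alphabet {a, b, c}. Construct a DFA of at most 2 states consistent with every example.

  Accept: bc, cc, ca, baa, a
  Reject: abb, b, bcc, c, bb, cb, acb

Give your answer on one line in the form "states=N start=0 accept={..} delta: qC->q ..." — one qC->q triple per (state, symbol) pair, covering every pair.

states=2 start=0 accept={0} delta: 0a->0 0b->1 0c->1 1a->0 1b->1 1c->0

Grow the machine one transition at a time. Run the examples from 0; the earliest place one falls off (shortest prefix, ties alphabetical) gets sent to the lowest-numbered state that keeps every Accept/Reject pair distinguishable — a pair clashes when both reach the same state with identical unread suffix — and to a fresh state only if none does.
a: 0a undefined. 0a->0: ok.
b: 0b undefined. 0b->0: no, bc/c meet in 0 with "c" left. Open state 1: 0b->1.
c: 0c undefined. 0c->0: no, cc/c meet in 0. 0c->1: ok.
ba: 1a undefined. 1a->0: ok.
bb: 1b undefined. 1b->0: no, ca/abb meet in 0. 1b->1: ok.
bc: 1c undefined. 1c->0: ok.
All examples now run through 2 states with every (state, symbol) defined. Accept strings end in {0}, Reject strings end in {1}; accept={0}.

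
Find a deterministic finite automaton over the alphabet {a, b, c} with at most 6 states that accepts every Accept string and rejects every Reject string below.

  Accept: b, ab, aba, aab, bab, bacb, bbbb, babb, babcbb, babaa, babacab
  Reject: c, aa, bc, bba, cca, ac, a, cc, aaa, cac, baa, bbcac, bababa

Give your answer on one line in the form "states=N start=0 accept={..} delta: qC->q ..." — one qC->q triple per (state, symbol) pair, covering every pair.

states=4 start=0 accept={1,2,3} delta: 0a->0 0b->1 0c->0 1a->2 1b->2 1c->0 2a->0 2b->3 2c->0 3a->1 3b->1 3c->0

State merging on the prefix tree: take the shortest (then alphabetical) example prefix whose next move is undefined and point that move at state 0, else 1, else 2, ...; a target is out if some Accept/Reject pair would then sit in one state with the same input left (inseparable). If every existing state is out, open a new one.
a: 0a undefined. 0a->0: ok.
b: 0b undefined. 0b->0: no, b/aa meet in 0. Open state 1: 0b->1.
c: 0c undefined. 0c->0: ok.
ba: 1a undefined. 1a->0: no, aba/c meet in 0. 1a->1: no, b/baa meet in 1. Open state 2: 1a->2.
bb: 1b undefined. 1b->0: no, bbbb/c meet in 0. 1b->1: no, aba/bba meet in 2. 1b->2: ok.
bc: 1c undefined. 1c->0: ok.
baa: 2a undefined. 2a->0: ok.
bab: 2b undefined. 2b->0: no, aba/bababa meet in 2. 2b->1: no, aba/bababa meet in 2. 2b->2: no, aba/bababa meet in 2. Open state 3: 2b->3.
bac: 2c undefined. 2c->0: ok.
baba: 3a undefined. 3a->0: no, aba/bababa meet in 2. 3a->1: ok.
babb: 3b undefined. 3b->0: no, bbbb/c meet in 0. 3b->1: ok.
babc: 3c undefined. 3c->0: ok.
All examples now run through 4 states with every (state, symbol) defined. Accept strings end in {1,2,3}, Reject strings end in {0}; accept={1,2,3}.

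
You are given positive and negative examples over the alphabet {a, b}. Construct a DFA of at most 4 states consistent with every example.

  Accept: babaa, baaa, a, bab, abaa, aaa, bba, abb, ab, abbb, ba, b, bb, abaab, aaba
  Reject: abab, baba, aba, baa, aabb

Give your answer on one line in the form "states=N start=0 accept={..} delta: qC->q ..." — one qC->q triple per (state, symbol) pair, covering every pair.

Grow the machine one transition at a time. Run the examples from 0; the earliest place one falls off (shortest prefix, ties alphabetical) gets sent to the lowest-numbered state that keeps every Accept/Reject pair distinguishable — a pair clashes when both reach the same state with identical unread suffix — and to a fresh state only if none does.
a: 0a undefined. 0a->0: no, bab/abab meet in 0 with "bab" left. Open state 1: 0a->1.
b: 0b undefined. 0b->0: ok.
aa: 1a undefined. 1a->0: no, b/baa meet in 0. 1a->1: no, baaa/baa meet in 1. Open state 2: 1a->2.
ab: 1b undefined. 1b->0: no, babaa/baa meet in 2. 1b->1: ok.
aaa: 2a undefined. 2a->0: ok.
aab: 2b undefined. 2b->0: no, babaa/abab meet in 0. 2b->1: no, a/abab meet in 1. 2b->2: ok.
All examples now run through 3 states with every (state, symbol) defined. Accept strings end in {0,1}, Reject strings end in {2}; accept={0,1}.

states=3 start=0 accept={0,1} delta: 0a->1 0b->0 1a->2 1b->1 2a->0 2b->2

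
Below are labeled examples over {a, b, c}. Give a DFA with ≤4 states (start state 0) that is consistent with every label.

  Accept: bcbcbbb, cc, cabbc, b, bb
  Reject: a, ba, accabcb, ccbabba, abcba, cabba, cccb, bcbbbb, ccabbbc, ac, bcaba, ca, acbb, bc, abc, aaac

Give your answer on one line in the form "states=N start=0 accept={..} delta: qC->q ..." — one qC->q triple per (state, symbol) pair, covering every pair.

states=3 start=0 accept={1} delta: 0a->0 0b->1 0c->2 1a->0 1b->1 1c->2 2a->2 2b->2 2c->1

Fold the examples into a partial DFA from state 0: repeatedly fix the first undefined (state, symbol) met by the shortest-then-alphabetical prefix, trying targets in increasing order and rejecting any under which an Accept and a Reject string meet in one state with the same remainder; add a state when all current targets are rejected. Accepting states are where Accept strings end.
a: 0a undefined. 0a->0: ok.
b: 0b undefined. 0b->0: no, b/a meet in 0. Open state 1: 0b->1.
c: 0c undefined. 0c->0: no, cc/a meet in 0. 0c->1: no, cc/bc meet in 1 with "c" left. Open state 2: 0c->2.
ba: 1a undefined. 1a->0: ok.
bb: 1b undefined. 1b->0: no, bb/a meet in 0. 1b->1: ok.
bc: 1c undefined. 1c->0: no, bcbcbbb/bcbbbb meet in 1. 1c->1: no, bcbcbbb/bcbbbb meet in 1. 1c->2: ok.
ca: 2a undefined. 2a->0: no, cabbc/ac meet in 2. 2a->1: no, cabbc/ac meet in 2. 2a->2: ok.
cc: 2c undefined. 2c->0: no, cc/a meet in 0. 2c->1: ok.
acb: 2b undefined. 2b->0: no, bcbcbbb/bcbbbb meet in 1. 2b->1: no, bcbcbbb/accabcb meet in 1. 2b->2: ok.
All examples now run through 3 states with every (state, symbol) defined. Accept strings end in {1}, Reject strings end in {0,2}; accept={1}.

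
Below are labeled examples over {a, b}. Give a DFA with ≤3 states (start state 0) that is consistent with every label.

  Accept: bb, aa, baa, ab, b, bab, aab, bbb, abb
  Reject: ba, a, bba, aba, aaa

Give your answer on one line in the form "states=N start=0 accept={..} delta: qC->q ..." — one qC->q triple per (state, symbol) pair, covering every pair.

Fold the examples into a partial DFA from state 0: repeatedly fix the first undefined (state, symbol) met by the shortest-then-alphabetical prefix, trying targets in increasing order and rejecting any under which an Accept and a Reject string meet in one state with the same remainder; add a state when all current targets are rejected. Accepting states are where Accept strings end.
a: 0a undefined. 0a->0: no, aa/a meet in 0. Open state 1: 0a->1.
b: 0b undefined. 0b->0: ok.
aa: 1a undefined. 1a->0: ok.
ab: 1b undefined. 1b->0: ok.
All examples now run through 2 states with every (state, symbol) defined. Accept strings end in {0}, Reject strings end in {1}; accept={0}.

states=2 start=0 accept={0} delta: 0a->1 0b->0 1a->0 1b->0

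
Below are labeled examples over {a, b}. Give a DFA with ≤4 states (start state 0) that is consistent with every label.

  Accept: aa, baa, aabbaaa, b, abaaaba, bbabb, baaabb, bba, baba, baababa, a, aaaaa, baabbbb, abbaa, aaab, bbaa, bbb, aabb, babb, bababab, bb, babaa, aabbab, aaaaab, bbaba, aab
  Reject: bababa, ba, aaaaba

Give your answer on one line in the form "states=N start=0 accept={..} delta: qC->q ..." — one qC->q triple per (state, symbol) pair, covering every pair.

states=4 start=0 accept={0,1,3} delta: 0a->0 0b->1 1a->2 1b->3 2a->1 2b->0 3a->3 3b->0

Fold the examples into a partial DFA from state 0: repeatedly fix the first undefined (state, symbol) met by the shortest-then-alphabetical prefix, trying targets in increasing order and rejecting any under which an Accept and a Reject string meet in one state with the same remainder; add a state when all current targets are rejected. Accepting states are where Accept strings end.
a: 0a undefined. 0a->0: ok.
b: 0b undefined. 0b->0: no, aa/bababa meet in 0. Open state 1: 0b->1.
ba: 1a undefined. 1a->0: no, aa/bababa meet in 0. 1a->1: no, baa/ba meet in 1. Open state 2: 1a->2.
bb: 1b undefined. 1b->0: no, bbaba/ba meet in 2. 1b->1: no, bba/ba meet in 2. 1b->2: no, aabb/ba meet in 2. Open state 3: 1b->3.
baa: 2a undefined. 2a->0: no, abaaaba/ba meet in 2. 2a->1: ok.
bab: 2b undefined. 2b->0: ok.
bba: 3a undefined. 3a->0: no, baababa/bababa meet in 2. 3a->1: no, abbaa/bababa meet in 2. 3a->2: no, aabbaaa/bababa meet in 2. 3a->3: ok.
bbb: 3b undefined. 3b->0: ok.
All examples now run through 4 states with every (state, symbol) defined. Accept strings end in {0,1,3}, Reject strings end in {2}; accept={0,1,3}.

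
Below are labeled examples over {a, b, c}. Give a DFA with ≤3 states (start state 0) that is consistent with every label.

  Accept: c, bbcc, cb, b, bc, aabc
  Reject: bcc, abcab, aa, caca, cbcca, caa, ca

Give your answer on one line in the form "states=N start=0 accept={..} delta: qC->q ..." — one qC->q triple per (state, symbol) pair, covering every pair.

states=3 start=0 accept={1,2} delta: 0a->0 0b->1 0c->1 1a->0 1b->2 1c->2 2a->2 2b->0 2c->0

State merging on the prefix tree: take the shortest (then alphabetical) example prefix whose next move is undefined and point that move at state 0, else 1, else 2, ...; a target is out if some Accept/Reject pair would then sit in one state with the same input left (inseparable). If every existing state is out, open a new one.
a: 0a undefined. 0a->0: ok.
b: 0b undefined. 0b->0: no, bbcc/bcc meet in 0 with "cc" left. Open state 1: 0b->1.
c: 0c undefined. 0c->0: no, c/aa meet in 0. 0c->1: ok.
bb: 1b undefined. 1b->0: no, cb/aa meet in 0. 1b->1: no, bbcc/bcc meet in 1 with "cc" left. Open state 2: 1b->2.
bc: 1c undefined. 1c->0: no, c/bcc meet in 1. 1c->1: no, c/bcc meet in 1. 1c->2: ok.
ca: 1a undefined. 1a->0: ok.
bbc: 2c undefined. 2c->0: ok.
abca: 2a undefined. 2a->0: no, c/abcab meet in 1. 2a->1: no, cb/abcab meet in 2. 2a->2: ok.
abcab: 2b undefined. 2b->0: ok.
All examples now run through 3 states with every (state, symbol) defined. Accept strings end in {1,2}, Reject strings end in {0}; accept={1,2}.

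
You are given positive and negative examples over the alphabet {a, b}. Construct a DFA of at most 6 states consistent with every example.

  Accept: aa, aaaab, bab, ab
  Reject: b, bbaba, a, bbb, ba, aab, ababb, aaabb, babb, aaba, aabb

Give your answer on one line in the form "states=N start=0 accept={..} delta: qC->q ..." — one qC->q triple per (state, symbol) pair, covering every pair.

Fold the examples into a partial DFA from state 0: repeatedly fix the first undefined (state, symbol) met by the shortest-then-alphabetical prefix, trying targets in increasing order and rejecting any under which an Accept and a Reject string meet in one state with the same remainder; add a state when all current targets are rejected. Accepting states are where Accept strings end.
a: 0a undefined. 0a->0: no, aa/a meet in 0. Open state 1: 0a->1.
b: 0b undefined. 0b->0: ok.
aa: 1a undefined. 1a->0: no, aa/b meet in 0. 1a->1: no, aa/a meet in 1. Open state 2: 1a->2.
ab: 1b undefined. 1b->0: no, bab/b meet in 0. 1b->1: no, aa/bbaba meet in 2. 1b->2: ok.
aaa: 2a undefined. 2a->0: ok.
aab: 2b undefined. 2b->0: ok.
All examples now run through 3 states with every (state, symbol) defined. Accept strings end in {2}, Reject strings end in {0,1}; accept={2}.

states=3 start=0 accept={2} delta: 0a->1 0b->0 1a->2 1b->2 2a->0 2b->0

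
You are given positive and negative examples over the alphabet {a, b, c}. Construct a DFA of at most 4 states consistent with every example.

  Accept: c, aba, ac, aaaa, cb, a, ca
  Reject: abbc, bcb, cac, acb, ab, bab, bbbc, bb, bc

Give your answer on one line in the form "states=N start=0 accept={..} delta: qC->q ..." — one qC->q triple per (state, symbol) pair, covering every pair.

states=4 start=0 accept={0,1,3} delta: 0a->1 0b->2 0c->3 1a->0 1b->2 1c->0 2a->0 2b->2 2c->2 3a->3 3b->0 3c->2

State merging on the prefix tree: take the shortest (then alphabetical) example prefix whose next move is undefined and point that move at state 0, else 1, else 2, ...; a target is out if some Accept/Reject pair would then sit in one state with the same input left (inseparable). If every existing state is out, open a new one.
a: 0a undefined. 0a->0: no, cb/acb meet in 0 with "cb" left. Open state 1: 0a->1.
b: 0b undefined. 0b->0: no, c/bbbc meet in 0 with "c" left. 0b->1: no, ac/bc meet in 1 with "c" left. Open state 2: 0b->2.
c: 0c undefined. 0c->0: no, ac/cac meet in 1 with "c" left. 0c->1: no, cb/ab meet in 1 with "b" left. 0c->2: no, cb/bb meet in 2 with "b" left. Open state 3: 0c->3.
aa: 1a undefined. 1a->0: ok.
ab: 1b undefined. 1b->0: no, aaaa/ab meet in 0. 1b->1: no, ac/abbc meet in 1 with "c" left. 1b->2: ok.
ac: 1c undefined. 1c->0: ok.
ba: 2a undefined. 2a->0: ok.
bb: 2b undefined. 2b->0: no, c/abbc meet in 3. 2b->1: no, aba/abbc meet in 0. 2b->2: ok.
bc: 2c undefined. 2c->0: no, aba/abbc meet in 0. 2c->1: no, a/abbc meet in 1. 2c->2: ok.
ca: 3a undefined. 3a->0: no, c/cac meet in 3. 3a->1: no, aba/cac meet in 0. 3a->2: no, ca/abbc meet in 2. 3a->3: ok.
cb: 3b undefined. 3b->0: ok.
cac: 3c undefined. 3c->0: no, aba/cac meet in 0. 3c->1: no, a/cac meet in 1. 3c->2: ok.
All examples now run through 4 states with every (state, symbol) defined. Accept strings end in {0,1,3}, Reject strings end in {2}; accept={0,1,3}.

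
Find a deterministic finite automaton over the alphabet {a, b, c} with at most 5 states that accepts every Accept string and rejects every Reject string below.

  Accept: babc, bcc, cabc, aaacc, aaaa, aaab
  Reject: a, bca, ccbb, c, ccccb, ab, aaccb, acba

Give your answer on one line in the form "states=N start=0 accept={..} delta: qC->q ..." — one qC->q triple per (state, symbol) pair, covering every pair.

State merging on the prefix tree: take the shortest (then alphabetical) example prefix whose next move is undefined and point that move at state 0, else 1, else 2, ...; a target is out if some Accept/Reject pair would then sit in one state with the same input left (inseparable). If every existing state is out, open a new one.
a: 0a undefined. 0a->0: no, aaaa/a meet in 0. Open state 1: 0a->1.
b: 0b undefined. 0b->0: ok.
c: 0c undefined. 0c->0: no, bcc/ccbb meet in 0. 0c->1: ok.
aa: 1a undefined. 1a->0: no, cabc/a meet in 1. 1a->1: no, aaaa/a meet in 1. Open state 2: 1a->2.
ab: 1b undefined. 1b->0: no, babc/a meet in 1. 1b->1: ok.
ac: 1c undefined. 1c->0: no, babc/ccbb meet in 0. 1c->1: no, babc/a meet in 1. 1c->2: no, babc/bca meet in 2. Open state 3: 1c->3.
aaa: 2a undefined. 2a->0: no, aaaa/a meet in 1. 2a->1: no, aaaa/bca meet in 2. 2a->2: no, aaaa/bca meet in 2. 2a->3: ok.
aac: 2c undefined. 2c->0: ok.
acb: 3b undefined. 3b->0: no, aaab/ccbb meet in 0. 3b->1: no, aaab/a meet in 1. 3b->2: no, babc/acba meet in 3. 3b->3: no, babc/ccbb meet in 3. Open state 4: 3b->4.
cab: 2b undefined. 2b->0: no, cabc/a meet in 1. 2b->1: ok.
ccc: 3c undefined. 3c->0: no, aaacc/a meet in 1. 3c->1: no, aaab/ccccb meet in 4. 3c->2: no, aaacc/ccccb meet in 0. 3c->3: no, aaab/ccccb meet in 4. 3c->4: ok.
aaaa: 3a undefined. 3a->0: ok.
acba: 4a undefined. 4a->0: no, aaaa/acba meet in 0. 4a->1: ok.
ccbb: 4b undefined. 4b->0: no, aaaa/ccbb meet in 0. 4b->1: ok.
cccc: 4c undefined. 4c->0: no, aaacc/ccccb meet in 0. 4c->1: no, aaacc/a meet in 1. 4c->2: no, aaacc/bca meet in 2. 4c->3: no, aaab/ccccb meet in 4. 4c->4: ok.
All examples now run through 5 states with every (state, symbol) defined. Accept strings end in {0,3,4}, Reject strings end in {1,2}; accept={0,3,4}.

states=5 start=0 accept={0,3,4} delta: 0a->1 0b->0 0c->1 1a->2 1b->1 1c->3 2a->3 2b->1 2c->0 3a->0 3b->4 3c->4 4a->1 4b->1 4c->4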